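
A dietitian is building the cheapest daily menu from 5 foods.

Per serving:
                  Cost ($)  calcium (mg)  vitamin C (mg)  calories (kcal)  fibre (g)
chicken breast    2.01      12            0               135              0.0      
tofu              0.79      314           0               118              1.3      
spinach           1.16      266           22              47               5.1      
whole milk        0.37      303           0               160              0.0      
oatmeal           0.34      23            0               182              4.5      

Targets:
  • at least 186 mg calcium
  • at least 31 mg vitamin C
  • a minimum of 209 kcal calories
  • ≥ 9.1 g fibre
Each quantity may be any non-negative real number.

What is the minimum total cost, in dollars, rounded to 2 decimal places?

$1.90

Treat it as an LP. Let x1 = servings of chicken breast, x2 = servings of tofu, x3 = servings of spinach, x4 = servings of whole milk, x5 = servings of oatmeal.
Minimise 2.01x1 + 0.79x2 + 1.16x3 + 0.37x4 + 0.34x5 s.t.:
  12x1 + 314x2 + 266x3 + 303x4 + 23x5 ≥ 186   (calcium)
  22x3 ≥ 31   (vitamin C)
  135x1 + 118x2 + 47x3 + 160x4 + 182x5 ≥ 209   (calories)
  1.3x2 + 5.1x3 + 4.5x5 ≥ 9.1   (fibre)
  x1, x2, x3, x4, x5 ≥ 0.
At the optimum only spinach, oatmeal are positive (chicken breast, tofu, whole milk = 0). Binding constraints: vitamin C and calories.
Optimal quantities: spinach = 1.409 servings, oatmeal = 0.7845 servings.
Cost = 1.16·1.409 + 0.34·0.7845 = 1.9012.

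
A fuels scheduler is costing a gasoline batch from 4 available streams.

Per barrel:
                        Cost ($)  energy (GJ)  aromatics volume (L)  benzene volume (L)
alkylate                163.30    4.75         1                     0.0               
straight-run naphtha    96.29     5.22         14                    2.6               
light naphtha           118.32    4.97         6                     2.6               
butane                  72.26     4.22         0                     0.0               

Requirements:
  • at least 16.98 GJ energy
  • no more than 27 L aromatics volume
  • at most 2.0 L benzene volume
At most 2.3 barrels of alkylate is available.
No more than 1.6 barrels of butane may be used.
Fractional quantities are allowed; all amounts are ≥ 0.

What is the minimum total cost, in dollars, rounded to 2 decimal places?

$403.27

Treat it as an LP. Let x1 = barrels of alkylate, x2 = barrels of straight-run naphtha, x3 = barrels of light naphtha, x4 = barrels of butane.
Minimize 163.3x1 + 96.29x2 + 118.32x3 + 72.26x4 with:
  4.75x1 + 5.22x2 + 4.97x3 + 4.22x4 ≥ 16.98   (energy)
  1x1 + 14x2 + 6x3 ≤ 27   (aromatics volume)
  2.6x2 + 2.6x3 ≤ 2   (benzene volume)
  x1 ≤ 2.3
  x4 ≤ 1.6
  x1, x2, x3, x4 ≥ 0.
The cheapest feasible vertex uses only alkylate, straight-run naphtha, butane; light naphtha is not used. There the energy, benzene volume, the butane cap constraints are tight.
Optimal quantities: alkylate = 1.3079 barrels, straight-run naphtha = 0.76923 barrels, butane = 1.6 barrels.
Objective = 163.3·1.3079 + 96.29·0.76923 + 72.26·1.6 = 403.2652.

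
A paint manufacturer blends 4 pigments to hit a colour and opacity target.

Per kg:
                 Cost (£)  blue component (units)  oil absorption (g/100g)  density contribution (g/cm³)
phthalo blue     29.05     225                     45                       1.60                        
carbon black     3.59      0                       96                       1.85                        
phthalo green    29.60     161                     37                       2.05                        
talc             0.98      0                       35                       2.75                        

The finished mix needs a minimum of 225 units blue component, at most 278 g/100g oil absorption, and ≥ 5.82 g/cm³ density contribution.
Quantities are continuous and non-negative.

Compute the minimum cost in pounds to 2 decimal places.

£30.55

Treat it as an LP. Let x1 = kg of phthalo blue, x2 = kg of carbon black, x3 = kg of phthalo green, x4 = kg of talc.
min 29.05x1 + 3.59x2 + 29.6x3 + 0.98x4 s.t.:
  225x1 + 161x3 ≥ 225   (blue component)
  45x1 + 96x2 + 37x3 + 35x4 ≤ 278   (oil absorption)
  1.6x1 + 1.85x2 + 2.05x3 + 2.75x4 ≥ 5.82   (density contribution)
  x1, x2, x3, x4 ≥ 0.
At the optimum only phthalo blue, talc are positive (carbon black, phthalo green = 0). There the blue component and density contribution constraints are tight.
So phthalo blue = 1 kg, talc = 1.535 kg.
Cost = 29.05·1 + 0.98·1.535 = 30.5543.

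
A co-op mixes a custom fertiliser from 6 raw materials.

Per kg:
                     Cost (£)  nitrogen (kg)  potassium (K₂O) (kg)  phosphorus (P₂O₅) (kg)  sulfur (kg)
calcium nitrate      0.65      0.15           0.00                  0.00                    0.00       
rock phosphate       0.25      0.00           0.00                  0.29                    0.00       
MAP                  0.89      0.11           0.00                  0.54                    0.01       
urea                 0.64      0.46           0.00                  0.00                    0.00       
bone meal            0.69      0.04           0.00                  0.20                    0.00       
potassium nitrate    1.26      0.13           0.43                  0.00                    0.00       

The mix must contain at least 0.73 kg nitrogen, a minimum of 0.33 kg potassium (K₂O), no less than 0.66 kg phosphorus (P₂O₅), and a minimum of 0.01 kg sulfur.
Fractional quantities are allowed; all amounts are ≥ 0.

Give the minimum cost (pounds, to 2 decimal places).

£2.68

Let x1 = kg of calcium nitrate, x2 = kg of rock phosphate, x3 = kg of MAP, x4 = kg of urea, x5 = kg of bone meal, x6 = kg of potassium nitrate.
Minimise 0.65x1 + 0.25x2 + 0.89x3 + 0.64x4 + 0.69x5 + 1.26x6 s.t.:
  0.15x1 + 0.11x3 + 0.46x4 + 0.04x5 + 0.13x6 ≥ 0.73   (nitrogen)
  0.43x6 ≥ 0.33   (potassium (K₂O))
  0.29x2 + 0.54x3 + 0.2x5 ≥ 0.66   (phosphorus (P₂O₅))
  0.01x3 ≥ 0.01   (sulfur)
  x1, x2, x3, x4, x5, x6 ≥ 0.
The cheapest feasible vertex uses only rock phosphate, MAP, urea, potassium nitrate; calcium nitrate, bone meal are not used. Binding constraints: nitrogen, potassium (K₂O), phosphorus (P₂O₅), sulfur.
Solving gives x2 = 0.4138, x3 = 1, x4 = 1.131, x6 = 0.7674.
Objective = 0.25·0.4138 + 0.89·1 + 0.64·1.131 + 1.26·0.7674 = 2.6842.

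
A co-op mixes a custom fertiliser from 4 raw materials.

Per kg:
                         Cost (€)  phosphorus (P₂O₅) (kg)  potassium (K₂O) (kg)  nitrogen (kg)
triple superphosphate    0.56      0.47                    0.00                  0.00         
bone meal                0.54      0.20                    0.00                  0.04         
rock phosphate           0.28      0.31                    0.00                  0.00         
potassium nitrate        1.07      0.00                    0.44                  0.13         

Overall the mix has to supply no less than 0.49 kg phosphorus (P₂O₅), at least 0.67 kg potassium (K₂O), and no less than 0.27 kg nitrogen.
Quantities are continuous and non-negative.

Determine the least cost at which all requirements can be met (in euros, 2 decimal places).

€2.66

Treat it as an LP. Let x1 = kg of triple superphosphate, x2 = kg of bone meal, x3 = kg of rock phosphate, x4 = kg of potassium nitrate.
Minimise 0.56x1 + 0.54x2 + 0.28x3 + 1.07x4 with:
  0.47x1 + 0.2x2 + 0.31x3 ≥ 0.49   (phosphorus (P₂O₅))
  0.44x4 ≥ 0.67   (potassium (K₂O))
  0.04x2 + 0.13x4 ≥ 0.27   (nitrogen)
  x1, x2, x3, x4 ≥ 0.
The optimal basis is {rock phosphate, potassium nitrate}; triple superphosphate, bone meal drop out. There the phosphorus (P₂O₅) and nitrogen constraints are tight.
Solving gives x3 = 1.5806, x4 = 2.0769.
Objective = 0.28·1.5806 + 1.07·2.0769 = 2.6649.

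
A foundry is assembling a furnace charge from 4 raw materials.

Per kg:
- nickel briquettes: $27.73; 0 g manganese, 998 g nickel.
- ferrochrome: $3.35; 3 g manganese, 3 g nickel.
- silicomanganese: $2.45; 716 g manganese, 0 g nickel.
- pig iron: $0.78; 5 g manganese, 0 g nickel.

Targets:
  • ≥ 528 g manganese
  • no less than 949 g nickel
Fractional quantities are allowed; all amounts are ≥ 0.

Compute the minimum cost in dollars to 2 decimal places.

Treat it as an LP. Let x1 = kg of nickel briquettes, x2 = kg of ferrochrome, x3 = kg of silicomanganese, x4 = kg of pig iron.
min 27.73x1 + 3.35x2 + 2.45x3 + 0.78x4 s.t.:
  3x2 + 716x3 + 5x4 ≥ 528   (manganese)
  998x1 + 3x2 ≥ 949   (nickel)
  x1, x2, x3, x4 ≥ 0.
The cheapest feasible vertex uses only nickel briquettes, silicomanganese; ferrochrome, pig iron are not used. There the manganese and nickel constraints are tight.
Optimal quantities: nickel briquettes = 0.9509 kg, silicomanganese = 0.7374 kg.
Hence cost = 27.73·0.9509 + 2.45·0.7374 = $28.1751.

$28.18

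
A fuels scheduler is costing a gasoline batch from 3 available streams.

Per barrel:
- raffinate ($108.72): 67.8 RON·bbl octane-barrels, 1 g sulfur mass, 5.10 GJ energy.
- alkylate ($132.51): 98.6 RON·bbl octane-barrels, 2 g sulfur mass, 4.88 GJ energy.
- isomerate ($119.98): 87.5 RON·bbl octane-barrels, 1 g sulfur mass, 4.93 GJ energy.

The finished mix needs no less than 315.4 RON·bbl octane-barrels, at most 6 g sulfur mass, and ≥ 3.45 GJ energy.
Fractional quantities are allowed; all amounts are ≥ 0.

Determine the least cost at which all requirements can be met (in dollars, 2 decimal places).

$425.10

Set it up as a linear program. Let x1 = barrels of raffinate, x2 = barrels of alkylate, x3 = barrels of isomerate.
min 108.72x1 + 132.51x2 + 119.98x3 s.t.:
  67.8x1 + 98.6x2 + 87.5x3 ≥ 315.4   (octane-barrels)
  1x1 + 2x2 + 1x3 ≤ 6   (sulfur mass)
  5.1x1 + 4.88x2 + 4.93x3 ≥ 3.45   (energy)
  x1, x2, x3 ≥ 0.
At the optimum only alkylate, isomerate are positive (raffinate = 0). There the octane-barrels and sulfur mass constraints are tight.
Solving gives x2 = 2.7435, x3 = 0.51309.
Total cost: 132.51·2.7435 + 119.98·0.51309 = 425.1017.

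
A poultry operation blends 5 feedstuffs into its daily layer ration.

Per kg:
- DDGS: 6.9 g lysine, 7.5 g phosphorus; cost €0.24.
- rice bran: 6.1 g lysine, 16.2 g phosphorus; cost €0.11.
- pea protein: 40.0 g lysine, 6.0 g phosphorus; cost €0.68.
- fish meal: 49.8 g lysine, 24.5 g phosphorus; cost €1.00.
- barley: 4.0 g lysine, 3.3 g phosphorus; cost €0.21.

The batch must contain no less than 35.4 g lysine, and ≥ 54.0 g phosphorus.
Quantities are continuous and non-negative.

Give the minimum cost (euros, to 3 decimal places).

Set it up as a linear program. Let x1 = kg of DDGS, x2 = kg of rice bran, x3 = kg of pea protein, x4 = kg of fish meal, x5 = kg of barley.
Minimize 0.24x1 + 0.11x2 + 0.68x3 + 1x4 + 0.21x5 with:
  6.9x1 + 6.1x2 + 40x3 + 49.8x4 + 4x5 ≥ 35.4   (lysine)
  7.5x1 + 16.2x2 + 6x3 + 24.5x4 + 3.3x5 ≥ 54   (phosphorus)
  x1, x2, x3, x4, x5 ≥ 0.
At the optimum only rice bran, pea protein are positive (DDGS, fish meal, barley = 0). The lysine and phosphorus requirements are met with equality.
Solving gives x2 = 3.185, x3 = 0.3992.
Cost = 0.11·3.185 + 0.68·0.3992 = 0.62181.

€0.622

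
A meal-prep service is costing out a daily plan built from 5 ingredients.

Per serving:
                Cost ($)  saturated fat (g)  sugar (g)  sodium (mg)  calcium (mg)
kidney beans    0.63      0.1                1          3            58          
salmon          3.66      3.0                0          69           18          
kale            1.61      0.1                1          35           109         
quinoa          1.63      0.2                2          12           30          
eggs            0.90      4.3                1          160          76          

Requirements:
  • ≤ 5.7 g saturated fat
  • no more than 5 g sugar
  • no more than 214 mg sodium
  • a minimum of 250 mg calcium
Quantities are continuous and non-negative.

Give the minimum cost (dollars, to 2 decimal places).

$2.72

Let x1 = servings of kidney beans, x2 = servings of salmon, x3 = servings of kale, x4 = servings of quinoa, x5 = servings of eggs.
Minimize 0.63x1 + 3.66x2 + 1.61x3 + 1.63x4 + 0.9x5 subject to:
  0.1x1 + 3x2 + 0.1x3 + 0.2x4 + 4.3x5 ≤ 5.7   (saturated fat)
  1x1 + 1x3 + 2x4 + 1x5 ≤ 5   (sugar)
  3x1 + 69x2 + 35x3 + 12x4 + 160x5 ≤ 214   (sodium)
  58x1 + 18x2 + 109x3 + 30x4 + 76x5 ≥ 250   (calcium)
  x1, x2, x3, x4, x5 ≥ 0.
The minimum-cost mix takes nothing from salmon, kale, quinoa, eggs — only kidney beans. Binding constraint: calcium.
That vertex is x1 = 4.31.
Total cost: 0.63·4.31 = 2.7153.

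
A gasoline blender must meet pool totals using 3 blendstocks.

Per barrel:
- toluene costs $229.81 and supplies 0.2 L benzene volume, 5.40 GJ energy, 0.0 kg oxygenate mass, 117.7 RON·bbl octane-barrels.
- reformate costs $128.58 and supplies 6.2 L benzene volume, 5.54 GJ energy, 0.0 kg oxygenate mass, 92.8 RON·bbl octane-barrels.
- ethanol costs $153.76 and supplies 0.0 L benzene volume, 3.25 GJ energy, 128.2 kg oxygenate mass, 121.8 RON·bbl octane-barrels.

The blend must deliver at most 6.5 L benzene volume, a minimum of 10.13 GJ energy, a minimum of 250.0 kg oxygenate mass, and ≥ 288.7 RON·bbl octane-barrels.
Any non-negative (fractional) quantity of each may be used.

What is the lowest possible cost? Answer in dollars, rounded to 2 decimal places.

$387.86

Set it up as a linear program. Let x1 = barrels of toluene, x2 = barrels of reformate, x3 = barrels of ethanol.
min 229.81x1 + 128.58x2 + 153.76x3 subject to:
  0.2x1 + 6.2x2 ≤ 6.5   (benzene volume)
  5.4x1 + 5.54x2 + 3.25x3 ≥ 10.13   (energy)
  128.2x3 ≥ 250   (oxygenate mass)
  117.7x1 + 92.8x2 + 121.8x3 ≥ 288.7   (octane-barrels)
  x1, x2, x3 ≥ 0.
The minimum-cost mix takes nothing from toluene — only reformate, ethanol. Binding constraints: energy and oxygenate mass.
That vertex is x2 = 0.68452, x3 = 1.9501.
Objective = 128.58·0.68452 + 153.76·1.9501 = 387.8630.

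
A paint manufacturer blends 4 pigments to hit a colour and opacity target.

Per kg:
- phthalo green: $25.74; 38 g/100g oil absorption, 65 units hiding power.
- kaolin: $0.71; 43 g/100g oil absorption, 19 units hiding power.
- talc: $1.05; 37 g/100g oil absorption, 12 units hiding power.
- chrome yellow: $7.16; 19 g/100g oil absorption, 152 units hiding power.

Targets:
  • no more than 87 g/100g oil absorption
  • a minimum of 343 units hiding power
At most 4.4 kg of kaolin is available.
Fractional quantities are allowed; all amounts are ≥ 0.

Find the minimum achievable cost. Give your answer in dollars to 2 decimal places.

$15.96

Let x1 = kg of phthalo green, x2 = kg of kaolin, x3 = kg of talc, x4 = kg of chrome yellow.
min 25.74x1 + 0.71x2 + 1.05x3 + 7.16x4 with:
  38x1 + 43x2 + 37x3 + 19x4 ≤ 87   (oil absorption)
  65x1 + 19x2 + 12x3 + 152x4 ≥ 343   (hiding power)
  x2 ≤ 4.4
  x1, x2, x3, x4 ≥ 0.
The minimum-cost mix takes nothing from phthalo green, talc — only kaolin, chrome yellow. Binding constraints: oil absorption and hiding power.
Solving gives x2 = 1.086, x4 = 2.121.
Hence cost = 0.71·1.086 + 7.16·2.121 = $15.9574.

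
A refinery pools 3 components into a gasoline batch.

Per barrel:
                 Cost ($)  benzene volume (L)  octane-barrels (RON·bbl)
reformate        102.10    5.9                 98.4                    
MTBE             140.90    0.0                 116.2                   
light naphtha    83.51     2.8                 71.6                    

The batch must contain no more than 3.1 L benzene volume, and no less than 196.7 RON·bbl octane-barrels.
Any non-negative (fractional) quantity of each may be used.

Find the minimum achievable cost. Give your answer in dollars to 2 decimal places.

This is a linear program. Let x1 = barrels of reformate, x2 = barrels of MTBE, x3 = barrels of light naphtha.
Minimise 102.1x1 + 140.9x2 + 83.51x3 subject to:
  5.9x1 + 2.8x3 ≤ 3.1   (benzene volume)
  98.4x1 + 116.2x2 + 71.6x3 ≥ 196.7   (octane-barrels)
  x1, x2, x3 ≥ 0.
The minimum-cost mix takes nothing from light naphtha — only reformate, MTBE. There the benzene volume and octane-barrels constraints are tight.
Solving gives x1 = 0.525424, x2 = 1.24783.
Objective = 102.1·0.525424 + 140.9·1.24783 = 229.46504.

$229.47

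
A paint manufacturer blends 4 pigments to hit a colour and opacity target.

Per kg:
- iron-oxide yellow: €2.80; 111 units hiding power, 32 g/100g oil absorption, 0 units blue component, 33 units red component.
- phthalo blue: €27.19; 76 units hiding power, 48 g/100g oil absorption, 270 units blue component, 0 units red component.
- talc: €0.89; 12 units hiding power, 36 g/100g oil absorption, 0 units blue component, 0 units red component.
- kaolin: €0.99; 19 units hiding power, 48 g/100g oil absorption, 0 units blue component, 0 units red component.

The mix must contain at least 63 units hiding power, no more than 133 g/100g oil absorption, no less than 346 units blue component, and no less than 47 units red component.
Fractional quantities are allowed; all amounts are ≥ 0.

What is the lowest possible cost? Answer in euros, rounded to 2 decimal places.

Treat it as an LP. Let x1 = kg of iron-oxide yellow, x2 = kg of phthalo blue, x3 = kg of talc, x4 = kg of kaolin.
Minimize 2.8x1 + 27.19x2 + 0.89x3 + 0.99x4 s.t.:
  111x1 + 76x2 + 12x3 + 19x4 ≥ 63   (hiding power)
  32x1 + 48x2 + 36x3 + 48x4 ≤ 133   (oil absorption)
  270x2 ≥ 346   (blue component)
  33x1 ≥ 47   (red component)
  x1, x2, x3, x4 ≥ 0.
The minimum-cost mix takes nothing from talc, kaolin — only iron-oxide yellow, phthalo blue. The blue component and red component requirements are met with equality.
Solving gives x1 = 1.4242, x2 = 1.2815.
Objective = 2.8·1.4242 + 27.19·1.2815 = 38.8317.

€38.83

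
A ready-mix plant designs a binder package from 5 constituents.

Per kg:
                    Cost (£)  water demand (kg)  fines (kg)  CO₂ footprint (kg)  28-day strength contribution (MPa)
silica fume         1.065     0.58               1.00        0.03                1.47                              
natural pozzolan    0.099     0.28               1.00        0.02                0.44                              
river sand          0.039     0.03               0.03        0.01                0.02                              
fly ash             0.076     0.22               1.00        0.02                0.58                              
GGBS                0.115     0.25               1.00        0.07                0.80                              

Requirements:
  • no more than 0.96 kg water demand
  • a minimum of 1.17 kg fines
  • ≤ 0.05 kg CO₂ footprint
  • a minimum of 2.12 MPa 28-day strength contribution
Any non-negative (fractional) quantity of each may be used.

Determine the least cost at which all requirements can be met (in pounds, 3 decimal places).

Set it up as a linear program. Let x1 = kg of silica fume, x2 = kg of natural pozzolan, x3 = kg of river sand, x4 = kg of fly ash, x5 = kg of GGBS.
min 1.065x1 + 0.099x2 + 0.039x3 + 0.076x4 + 0.115x5 subject to:
  0.58x1 + 0.28x2 + 0.03x3 + 0.22x4 + 0.25x5 ≤ 0.96   (water demand)
  1x1 + 1x2 + 0.03x3 + 1x4 + 1x5 ≥ 1.17   (fines)
  0.03x1 + 0.02x2 + 0.01x3 + 0.02x4 + 0.07x5 ≤ 0.05   (CO₂ footprint)
  1.47x1 + 0.44x2 + 0.02x3 + 0.58x4 + 0.8x5 ≥ 2.12   (28-day strength contribution)
  x1, x2, x3, x4, x5 ≥ 0.
The optimal basis is {silica fume, fly ash}; natural pozzolan, river sand, GGBS drop out. There the CO₂ footprint and 28-day strength contribution constraints are tight.
Optimal quantities: silica fume = 1.117 kg, fly ash = 0.825 kg.
Cost = 1.065·1.117 + 0.076·0.825 = 1.25231.

£1.252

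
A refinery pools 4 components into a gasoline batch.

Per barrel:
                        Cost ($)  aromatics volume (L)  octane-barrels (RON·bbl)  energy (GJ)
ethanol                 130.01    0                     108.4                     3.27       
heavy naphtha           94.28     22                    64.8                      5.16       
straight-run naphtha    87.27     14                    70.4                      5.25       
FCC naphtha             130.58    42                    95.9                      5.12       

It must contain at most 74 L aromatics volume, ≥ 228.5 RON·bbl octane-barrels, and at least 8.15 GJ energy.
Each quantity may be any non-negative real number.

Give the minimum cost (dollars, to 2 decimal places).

$275.19

Treat it as an LP. Let x1 = barrels of ethanol, x2 = barrels of heavy naphtha, x3 = barrels of straight-run naphtha, x4 = barrels of FCC naphtha.
Minimize 130.01x1 + 94.28x2 + 87.27x3 + 130.58x4 with:
  22x2 + 14x3 + 42x4 ≤ 74   (aromatics volume)
  108.4x1 + 64.8x2 + 70.4x3 + 95.9x4 ≥ 228.5   (octane-barrels)
  3.27x1 + 5.16x2 + 5.25x3 + 5.12x4 ≥ 8.15   (energy)
  x1, x2, x3, x4 ≥ 0.
The minimum-cost mix takes nothing from heavy naphtha, FCC naphtha — only ethanol, straight-run naphtha. The octane-barrels and energy requirements are met with equality.
Solving gives x1 = 1.8468, x3 = 0.40209.
Hence cost = 130.01·1.8468 + 87.27·0.40209 = $275.1929.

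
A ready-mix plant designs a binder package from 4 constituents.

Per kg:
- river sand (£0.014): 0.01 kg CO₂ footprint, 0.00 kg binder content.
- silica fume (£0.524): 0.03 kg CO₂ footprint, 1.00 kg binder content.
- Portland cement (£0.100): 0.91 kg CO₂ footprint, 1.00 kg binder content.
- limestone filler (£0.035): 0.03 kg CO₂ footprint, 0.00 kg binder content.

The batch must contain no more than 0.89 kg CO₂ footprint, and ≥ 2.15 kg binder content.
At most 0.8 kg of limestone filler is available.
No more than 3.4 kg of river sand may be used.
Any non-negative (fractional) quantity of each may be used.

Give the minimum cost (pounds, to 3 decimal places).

Let x1 = kg of river sand, x2 = kg of silica fume, x3 = kg of Portland cement, x4 = kg of limestone filler.
min 0.014x1 + 0.524x2 + 0.1x3 + 0.035x4 with:
  0.01x1 + 0.03x2 + 0.91x3 + 0.03x4 ≤ 0.89   (CO₂ footprint)
  1x2 + 1x3 ≥ 2.15   (binder content)
  x4 ≤ 0.8
  x1 ≤ 3.4
  x1, x2, x3, x4 ≥ 0.
At the optimum only silica fume, Portland cement are positive (river sand, limestone filler = 0). There the CO₂ footprint and binder content constraints are tight.
That vertex is x2 = 1.212, x3 = 0.9381.
Cost = 0.524·1.212 + 0.1·0.9381 = 0.72890.

£0.729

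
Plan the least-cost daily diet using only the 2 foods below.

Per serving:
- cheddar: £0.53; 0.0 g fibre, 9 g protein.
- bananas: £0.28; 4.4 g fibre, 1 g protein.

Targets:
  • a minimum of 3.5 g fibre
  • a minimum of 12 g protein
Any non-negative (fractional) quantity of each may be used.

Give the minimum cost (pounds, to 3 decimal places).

Let x1 = servings of cheddar, x2 = servings of bananas.
min 0.53x1 + 0.28x2 with:
  4.4x2 ≥ 3.5   (fibre)
  9x1 + 1x2 ≥ 12   (protein)
  x1, x2 ≥ 0.
Both inputs are positive at the optimum. Binding constraints: fibre and protein.
So cheddar = 1.245 servings, bananas = 0.7955 servings.
Objective = 0.53·1.245 + 0.28·0.7955 = 0.88259.

£0.883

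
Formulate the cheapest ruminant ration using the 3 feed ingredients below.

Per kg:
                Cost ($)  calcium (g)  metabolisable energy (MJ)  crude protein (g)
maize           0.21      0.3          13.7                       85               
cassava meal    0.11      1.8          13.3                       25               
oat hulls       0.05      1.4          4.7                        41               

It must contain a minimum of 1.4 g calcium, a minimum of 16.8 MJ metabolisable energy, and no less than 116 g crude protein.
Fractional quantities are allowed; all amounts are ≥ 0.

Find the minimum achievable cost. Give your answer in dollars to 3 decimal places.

Let x1 = kg of maize, x2 = kg of cassava meal, x3 = kg of oat hulls.
Minimize 0.21x1 + 0.11x2 + 0.05x3 subject to:
  0.3x1 + 1.8x2 + 1.4x3 ≥ 1.4   (calcium)
  13.7x1 + 13.3x2 + 4.7x3 ≥ 16.8   (metabolisable energy)
  85x1 + 25x2 + 41x3 ≥ 116   (crude protein)
  x1, x2, x3 ≥ 0.
The cheapest feasible vertex uses only cassava meal, oat hulls; maize is not used. There the metabolisable energy and crude protein constraints are tight.
Optimal quantities: cassava meal = 0.3357 kg, oat hulls = 2.625 kg.
Cost = 0.11·0.3357 + 0.05·2.625 = 0.16818.

$0.168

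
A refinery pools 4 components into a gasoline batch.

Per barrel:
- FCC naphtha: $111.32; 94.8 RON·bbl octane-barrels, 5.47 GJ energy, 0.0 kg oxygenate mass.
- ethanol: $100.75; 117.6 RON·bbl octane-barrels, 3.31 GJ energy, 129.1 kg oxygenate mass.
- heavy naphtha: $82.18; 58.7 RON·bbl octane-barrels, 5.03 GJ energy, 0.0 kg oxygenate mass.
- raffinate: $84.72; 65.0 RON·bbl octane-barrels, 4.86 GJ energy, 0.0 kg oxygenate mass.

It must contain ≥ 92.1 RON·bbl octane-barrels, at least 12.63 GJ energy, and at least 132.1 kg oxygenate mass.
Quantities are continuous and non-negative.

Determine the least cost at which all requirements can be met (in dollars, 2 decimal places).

$254.10

Let x1 = barrels of FCC naphtha, x2 = barrels of ethanol, x3 = barrels of heavy naphtha, x4 = barrels of raffinate.
Minimize 111.32x1 + 100.75x2 + 82.18x3 + 84.72x4 s.t.:
  94.8x1 + 117.6x2 + 58.7x3 + 65x4 ≥ 92.1   (octane-barrels)
  5.47x1 + 3.31x2 + 5.03x3 + 4.86x4 ≥ 12.63   (energy)
  129.1x2 ≥ 132.1   (oxygenate mass)
  x1, x2, x3, x4 ≥ 0.
The minimum-cost mix takes nothing from FCC naphtha, raffinate — only ethanol, heavy naphtha. Binding constraints: energy and oxygenate mass.
That vertex is x2 = 1.0232, x3 = 1.8376.
Hence cost = 100.75·1.0232 + 82.18·1.8376 = $254.1014.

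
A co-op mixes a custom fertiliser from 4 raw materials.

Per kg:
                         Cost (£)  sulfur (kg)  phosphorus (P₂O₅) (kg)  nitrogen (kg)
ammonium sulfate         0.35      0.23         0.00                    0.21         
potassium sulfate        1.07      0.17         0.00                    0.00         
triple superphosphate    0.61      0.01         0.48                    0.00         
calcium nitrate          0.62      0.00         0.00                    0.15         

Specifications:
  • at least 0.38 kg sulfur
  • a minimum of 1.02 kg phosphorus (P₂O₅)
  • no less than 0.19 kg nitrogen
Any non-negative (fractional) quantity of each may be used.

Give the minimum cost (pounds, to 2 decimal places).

£1.84

This is a linear program. Let x1 = kg of ammonium sulfate, x2 = kg of potassium sulfate, x3 = kg of triple superphosphate, x4 = kg of calcium nitrate.
Minimise 0.35x1 + 1.07x2 + 0.61x3 + 0.62x4 subject to:
  0.23x1 + 0.17x2 + 0.01x3 ≥ 0.38   (sulfur)
  0.48x3 ≥ 1.02   (phosphorus (P₂O₅))
  0.21x1 + 0.15x4 ≥ 0.19   (nitrogen)
  x1, x2, x3, x4 ≥ 0.
The cheapest feasible vertex uses only ammonium sulfate, triple superphosphate; potassium sulfate, calcium nitrate are not used. The sulfur and phosphorus (P₂O₅) requirements are met with equality.
Optimal quantities: ammonium sulfate = 1.56 kg, triple superphosphate = 2.125 kg.
Total cost: 0.35·1.56 + 0.61·2.125 = 1.8423.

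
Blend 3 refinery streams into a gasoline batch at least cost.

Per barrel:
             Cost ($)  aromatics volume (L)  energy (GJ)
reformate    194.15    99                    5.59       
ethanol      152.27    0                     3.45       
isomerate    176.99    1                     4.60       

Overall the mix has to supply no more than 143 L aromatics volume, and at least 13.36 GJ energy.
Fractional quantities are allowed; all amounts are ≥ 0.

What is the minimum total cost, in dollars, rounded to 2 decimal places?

Let x1 = barrels of reformate, x2 = barrels of ethanol, x3 = barrels of isomerate.
Minimize 194.15x1 + 152.27x2 + 176.99x3 subject to:
  99x1 + 1x3 ≤ 143   (aromatics volume)
  5.59x1 + 3.45x2 + 4.6x3 ≥ 13.36   (energy)
  x1, x2, x3 ≥ 0.
The cheapest feasible vertex uses only reformate, isomerate; ethanol is not used. Binding constraints: aromatics volume and energy.
That vertex is x1 = 1.4327, x3 = 1.1633.
Cost = 194.15·1.4327 + 176.99·1.1633 = 484.0512.

$484.05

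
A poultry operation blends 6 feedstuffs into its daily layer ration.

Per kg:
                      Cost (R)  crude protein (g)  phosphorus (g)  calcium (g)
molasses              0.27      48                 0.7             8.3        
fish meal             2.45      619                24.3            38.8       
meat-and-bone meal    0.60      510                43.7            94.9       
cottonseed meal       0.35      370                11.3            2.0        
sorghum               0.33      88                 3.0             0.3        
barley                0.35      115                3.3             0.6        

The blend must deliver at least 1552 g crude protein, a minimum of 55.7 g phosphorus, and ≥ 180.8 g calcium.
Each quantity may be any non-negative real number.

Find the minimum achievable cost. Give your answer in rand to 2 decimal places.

Let x1 = kg of molasses, x2 = kg of fish meal, x3 = kg of meat-and-bone meal, x4 = kg of cottonseed meal, x5 = kg of sorghum, x6 = kg of barley.
Minimise 0.27x1 + 2.45x2 + 0.6x3 + 0.35x4 + 0.33x5 + 0.35x6 with:
  48x1 + 619x2 + 510x3 + 370x4 + 88x5 + 115x6 ≥ 1552   (crude protein)
  0.7x1 + 24.3x2 + 43.7x3 + 11.3x4 + 3x5 + 3.3x6 ≥ 55.7   (phosphorus)
  8.3x1 + 38.8x2 + 94.9x3 + 2x4 + 0.3x5 + 0.6x6 ≥ 180.8   (calcium)
  x1, x2, x3, x4, x5, x6 ≥ 0.
The minimum-cost mix takes nothing from molasses, fish meal, sorghum, barley — only meat-and-bone meal, cottonseed meal. There the crude protein and calcium constraints are tight.
That vertex is x3 = 1.871, x4 = 1.615.
Hence cost = 0.6·1.871 + 0.35·1.615 = R1.6879.

R1.69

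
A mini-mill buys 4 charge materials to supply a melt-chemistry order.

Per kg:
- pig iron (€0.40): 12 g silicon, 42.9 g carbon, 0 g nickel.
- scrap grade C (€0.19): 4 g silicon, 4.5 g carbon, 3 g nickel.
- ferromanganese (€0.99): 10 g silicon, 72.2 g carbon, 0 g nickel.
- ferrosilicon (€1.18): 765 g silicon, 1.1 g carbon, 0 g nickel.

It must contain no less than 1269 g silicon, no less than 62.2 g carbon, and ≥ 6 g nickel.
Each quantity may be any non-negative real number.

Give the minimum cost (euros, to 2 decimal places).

Set it up as a linear program. Let x1 = kg of pig iron, x2 = kg of scrap grade C, x3 = kg of ferromanganese, x4 = kg of ferrosilicon.
Minimise 0.4x1 + 0.19x2 + 0.99x3 + 1.18x4 with:
  12x1 + 4x2 + 10x3 + 765x4 ≥ 1269   (silicon)
  42.9x1 + 4.5x2 + 72.2x3 + 1.1x4 ≥ 62.2   (carbon)
  3x2 ≥ 6   (nickel)
  x1, x2, x3, x4 ≥ 0.
The cheapest feasible vertex uses only pig iron, scrap grade C, ferrosilicon; ferromanganese is not used. The silicon, carbon, nickel requirements are met with equality.
Solving gives x1 = 1.198, x2 = 2, x4 = 1.63.
Total cost: 0.4·1.198 + 0.19·2 + 1.18·1.63 = 2.7826.

€2.78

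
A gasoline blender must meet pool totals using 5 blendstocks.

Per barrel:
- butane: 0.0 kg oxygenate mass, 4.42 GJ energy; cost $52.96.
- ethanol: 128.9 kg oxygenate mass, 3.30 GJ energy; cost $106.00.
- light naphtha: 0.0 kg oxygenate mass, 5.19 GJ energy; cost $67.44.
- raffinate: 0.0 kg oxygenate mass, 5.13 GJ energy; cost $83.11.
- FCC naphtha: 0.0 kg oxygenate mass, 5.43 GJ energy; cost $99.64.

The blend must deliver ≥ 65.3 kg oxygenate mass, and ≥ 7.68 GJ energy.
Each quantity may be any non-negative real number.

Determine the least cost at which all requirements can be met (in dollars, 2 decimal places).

$125.69

Let x1 = barrels of butane, x2 = barrels of ethanol, x3 = barrels of light naphtha, x4 = barrels of raffinate, x5 = barrels of FCC naphtha.
Minimise 52.96x1 + 106x2 + 67.44x3 + 83.11x4 + 99.64x5 with:
  128.9x2 ≥ 65.3   (oxygenate mass)
  4.42x1 + 3.3x2 + 5.19x3 + 5.13x4 + 5.43x5 ≥ 7.68   (energy)
  x1, x2, x3, x4, x5 ≥ 0.
At the optimum only butane, ethanol are positive (light naphtha, raffinate, FCC naphtha = 0). There the oxygenate mass and energy constraints are tight.
That vertex is x1 = 1.3593, x2 = 0.50659.
Objective = 52.96·1.3593 + 106·0.50659 = 125.6871.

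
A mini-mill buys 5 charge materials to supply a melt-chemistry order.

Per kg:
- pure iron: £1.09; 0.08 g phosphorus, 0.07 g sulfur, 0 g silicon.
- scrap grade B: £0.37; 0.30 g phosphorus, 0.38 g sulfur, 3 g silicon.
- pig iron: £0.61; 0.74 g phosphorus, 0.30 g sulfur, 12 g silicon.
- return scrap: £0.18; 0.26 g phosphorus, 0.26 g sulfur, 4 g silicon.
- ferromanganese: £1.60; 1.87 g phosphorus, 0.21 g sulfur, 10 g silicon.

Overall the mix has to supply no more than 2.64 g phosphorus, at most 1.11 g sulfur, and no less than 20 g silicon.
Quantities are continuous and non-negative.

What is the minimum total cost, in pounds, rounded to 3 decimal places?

£0.928

This is a linear program. Let x1 = kg of pure iron, x2 = kg of scrap grade B, x3 = kg of pig iron, x4 = kg of return scrap, x5 = kg of ferromanganese.
Minimize 1.09x1 + 0.37x2 + 0.61x3 + 0.18x4 + 1.6x5 with:
  0.08x1 + 0.3x2 + 0.74x3 + 0.26x4 + 1.87x5 ≤ 2.64   (phosphorus)
  0.07x1 + 0.38x2 + 0.3x3 + 0.26x4 + 0.21x5 ≤ 1.11   (sulfur)
  3x2 + 12x3 + 4x4 + 10x5 ≥ 20   (silicon)
  x1, x2, x3, x4, x5 ≥ 0.
The minimum-cost mix takes nothing from pure iron, scrap grade B, ferromanganese — only pig iron, return scrap. There the sulfur and silicon constraints are tight.
So pig iron = 0.3958 kg, return scrap = 3.812 kg.
Hence cost = 0.61·0.3958 + 0.18·3.812 = £0.92760.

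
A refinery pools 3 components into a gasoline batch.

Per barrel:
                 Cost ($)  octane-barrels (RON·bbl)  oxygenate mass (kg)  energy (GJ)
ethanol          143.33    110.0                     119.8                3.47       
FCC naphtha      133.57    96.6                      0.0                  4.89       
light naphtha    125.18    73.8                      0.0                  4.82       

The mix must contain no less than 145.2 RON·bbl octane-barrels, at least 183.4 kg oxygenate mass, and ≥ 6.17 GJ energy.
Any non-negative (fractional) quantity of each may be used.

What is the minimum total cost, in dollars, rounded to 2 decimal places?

Let x1 = barrels of ethanol, x2 = barrels of FCC naphtha, x3 = barrels of light naphtha.
Minimise 143.33x1 + 133.57x2 + 125.18x3 subject to:
  110x1 + 96.6x2 + 73.8x3 ≥ 145.2   (octane-barrels)
  119.8x1 ≥ 183.4   (oxygenate mass)
  3.47x1 + 4.89x2 + 4.82x3 ≥ 6.17   (energy)
  x1, x2, x3 ≥ 0.
The optimal basis is {ethanol, light naphtha}; FCC naphtha drops out. The oxygenate mass and energy requirements are met with equality.
So ethanol = 1.5309 barrels, light naphtha = 0.17797 barrels.
Hence cost = 143.33·1.5309 + 125.18·0.17797 = $241.7022.

$241.70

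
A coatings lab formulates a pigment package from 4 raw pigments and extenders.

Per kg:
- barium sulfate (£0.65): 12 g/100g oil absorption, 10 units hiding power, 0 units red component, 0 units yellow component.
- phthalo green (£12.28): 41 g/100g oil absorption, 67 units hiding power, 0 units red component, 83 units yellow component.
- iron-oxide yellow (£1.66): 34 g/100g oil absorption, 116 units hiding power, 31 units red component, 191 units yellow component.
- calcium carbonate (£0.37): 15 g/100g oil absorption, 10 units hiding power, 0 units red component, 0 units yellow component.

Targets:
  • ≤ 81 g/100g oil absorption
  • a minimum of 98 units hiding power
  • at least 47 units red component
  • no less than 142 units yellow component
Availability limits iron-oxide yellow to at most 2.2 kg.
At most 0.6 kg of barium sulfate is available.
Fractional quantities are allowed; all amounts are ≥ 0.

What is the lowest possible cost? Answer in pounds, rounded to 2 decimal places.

£2.52

Let x1 = kg of barium sulfate, x2 = kg of phthalo green, x3 = kg of iron-oxide yellow, x4 = kg of calcium carbonate.
min 0.65x1 + 12.28x2 + 1.66x3 + 0.37x4 subject to:
  12x1 + 41x2 + 34x3 + 15x4 ≤ 81   (oil absorption)
  10x1 + 67x2 + 116x3 + 10x4 ≥ 98   (hiding power)
  31x3 ≥ 47   (red component)
  83x2 + 191x3 ≥ 142   (yellow component)
  x3 ≤ 2.2
  x1 ≤ 0.6
  x1, x2, x3, x4 ≥ 0.
The minimum-cost mix takes nothing from barium sulfate, phthalo green, calcium carbonate — only iron-oxide yellow. There the red component constraint is tight.
That vertex is x3 = 1.516.
Total cost: 1.66·1.516 = 2.5166.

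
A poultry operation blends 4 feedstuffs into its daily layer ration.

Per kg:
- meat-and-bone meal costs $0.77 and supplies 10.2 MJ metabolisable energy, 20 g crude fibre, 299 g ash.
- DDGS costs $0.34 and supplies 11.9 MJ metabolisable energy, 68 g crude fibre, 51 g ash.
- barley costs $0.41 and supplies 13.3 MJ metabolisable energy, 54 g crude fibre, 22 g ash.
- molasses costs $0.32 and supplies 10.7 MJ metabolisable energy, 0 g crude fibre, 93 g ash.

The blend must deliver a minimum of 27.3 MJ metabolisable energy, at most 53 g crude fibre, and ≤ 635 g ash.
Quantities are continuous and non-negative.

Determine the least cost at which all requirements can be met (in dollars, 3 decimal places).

This is a linear program. Let x1 = kg of meat-and-bone meal, x2 = kg of DDGS, x3 = kg of barley, x4 = kg of molasses.
Minimize 0.77x1 + 0.34x2 + 0.41x3 + 0.32x4 s.t.:
  10.2x1 + 11.9x2 + 13.3x3 + 10.7x4 ≥ 27.3   (metabolisable energy)
  20x1 + 68x2 + 54x3 ≤ 53   (crude fibre)
  299x1 + 51x2 + 22x3 + 93x4 ≤ 635   (ash)
  x1, x2, x3, x4 ≥ 0.
The optimal basis is {DDGS, molasses}; meat-and-bone meal, barley drop out. The metabolisable energy and crude fibre requirements are met with equality.
Solving gives x2 = 0.7794, x4 = 1.685.
Objective = 0.34·0.7794 + 0.32·1.685 = 0.80420.

$0.804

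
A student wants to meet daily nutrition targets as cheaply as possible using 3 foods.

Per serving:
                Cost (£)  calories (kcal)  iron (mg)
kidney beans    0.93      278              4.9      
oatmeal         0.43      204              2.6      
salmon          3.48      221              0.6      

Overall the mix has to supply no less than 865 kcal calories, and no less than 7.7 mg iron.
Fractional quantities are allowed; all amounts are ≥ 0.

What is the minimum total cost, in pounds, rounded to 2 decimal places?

Let x1 = servings of kidney beans, x2 = servings of oatmeal, x3 = servings of salmon.
Minimize 0.93x1 + 0.43x2 + 3.48x3 subject to:
  278x1 + 204x2 + 221x3 ≥ 865   (calories)
  4.9x1 + 2.6x2 + 0.6x3 ≥ 7.7   (iron)
  x1, x2, x3 ≥ 0.
The cheapest feasible vertex uses only oatmeal; kidney beans, salmon are not used. The calories requirement is met with equality.
Solving gives x2 = 4.24.
Objective = 0.43·4.24 = 1.8232.

£1.82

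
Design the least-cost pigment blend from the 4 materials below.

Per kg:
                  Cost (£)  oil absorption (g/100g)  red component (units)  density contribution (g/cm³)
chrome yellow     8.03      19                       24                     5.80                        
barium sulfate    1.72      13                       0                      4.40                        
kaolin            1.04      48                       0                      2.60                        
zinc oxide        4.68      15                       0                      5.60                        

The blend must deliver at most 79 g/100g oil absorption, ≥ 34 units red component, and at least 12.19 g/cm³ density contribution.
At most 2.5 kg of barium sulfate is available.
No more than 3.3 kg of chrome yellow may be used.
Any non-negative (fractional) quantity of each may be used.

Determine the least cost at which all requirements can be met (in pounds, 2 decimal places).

£12.93

Set it up as a linear program. Let x1 = kg of chrome yellow, x2 = kg of barium sulfate, x3 = kg of kaolin, x4 = kg of zinc oxide.
Minimise 8.03x1 + 1.72x2 + 1.04x3 + 4.68x4 s.t.:
  19x1 + 13x2 + 48x3 + 15x4 ≤ 79   (oil absorption)
  24x1 ≥ 34   (red component)
  5.8x1 + 4.4x2 + 2.6x3 + 5.6x4 ≥ 12.19   (density contribution)
  x2 ≤ 2.5
  x1 ≤ 3.3
  x1, x2, x3, x4 ≥ 0.
The optimal basis is {chrome yellow, barium sulfate}; kaolin, zinc oxide drop out. The red component and density contribution requirements are met with equality.
Optimal quantities: chrome yellow = 1.417 kg, barium sulfate = 0.903 kg.
Objective = 8.03·1.417 + 1.72·0.903 = 12.9317.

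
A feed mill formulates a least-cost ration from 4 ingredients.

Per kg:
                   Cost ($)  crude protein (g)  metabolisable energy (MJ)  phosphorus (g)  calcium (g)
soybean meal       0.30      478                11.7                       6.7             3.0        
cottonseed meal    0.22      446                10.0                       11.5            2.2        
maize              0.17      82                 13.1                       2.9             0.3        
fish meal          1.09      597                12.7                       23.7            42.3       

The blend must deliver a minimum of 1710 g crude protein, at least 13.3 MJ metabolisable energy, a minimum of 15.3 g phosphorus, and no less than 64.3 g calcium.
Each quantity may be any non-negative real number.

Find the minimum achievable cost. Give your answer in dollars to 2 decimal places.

Let x1 = kg of soybean meal, x2 = kg of cottonseed meal, x3 = kg of maize, x4 = kg of fish meal.
Minimise 0.3x1 + 0.22x2 + 0.17x3 + 1.09x4 with:
  478x1 + 446x2 + 82x3 + 597x4 ≥ 1710   (crude protein)
  11.7x1 + 10x2 + 13.1x3 + 12.7x4 ≥ 13.3   (metabolisable energy)
  6.7x1 + 11.5x2 + 2.9x3 + 23.7x4 ≥ 15.3   (phosphorus)
  3x1 + 2.2x2 + 0.3x3 + 42.3x4 ≥ 64.3   (calcium)
  x1, x2, x3, x4 ≥ 0.
At the optimum only cottonseed meal, fish meal are positive (soybean meal, maize = 0). Binding constraints: crude protein and calcium.
Solving gives x2 = 1.934, x4 = 1.42.
Hence cost = 0.22·1.934 + 1.09·1.42 = $1.9733.

$1.97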